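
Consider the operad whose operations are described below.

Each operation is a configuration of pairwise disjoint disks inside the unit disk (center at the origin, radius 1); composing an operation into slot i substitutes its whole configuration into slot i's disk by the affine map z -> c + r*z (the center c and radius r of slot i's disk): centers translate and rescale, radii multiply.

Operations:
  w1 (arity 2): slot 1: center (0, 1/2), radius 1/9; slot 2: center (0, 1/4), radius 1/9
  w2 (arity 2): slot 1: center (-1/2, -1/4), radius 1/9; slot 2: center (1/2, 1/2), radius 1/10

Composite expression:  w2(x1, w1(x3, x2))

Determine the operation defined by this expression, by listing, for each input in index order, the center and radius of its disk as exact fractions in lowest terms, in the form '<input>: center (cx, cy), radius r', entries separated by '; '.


x1: center (-1/2, -1/4), radius 1/9; x2: center (1/2, 21/40), radius 1/90; x3: center (1/2, 11/20), radius 1/90

Below w2, radii multiply path by path; the x-disk centers shift.
tracing x1 down its 1-map path: center (-1/2, -1/4), radius 1/9
tracing x3 down its 2-map path: center (1/2, 11/20), radius 1/90
tracing x2 down its 2-map path: center (1/2, 21/40), radius 1/90


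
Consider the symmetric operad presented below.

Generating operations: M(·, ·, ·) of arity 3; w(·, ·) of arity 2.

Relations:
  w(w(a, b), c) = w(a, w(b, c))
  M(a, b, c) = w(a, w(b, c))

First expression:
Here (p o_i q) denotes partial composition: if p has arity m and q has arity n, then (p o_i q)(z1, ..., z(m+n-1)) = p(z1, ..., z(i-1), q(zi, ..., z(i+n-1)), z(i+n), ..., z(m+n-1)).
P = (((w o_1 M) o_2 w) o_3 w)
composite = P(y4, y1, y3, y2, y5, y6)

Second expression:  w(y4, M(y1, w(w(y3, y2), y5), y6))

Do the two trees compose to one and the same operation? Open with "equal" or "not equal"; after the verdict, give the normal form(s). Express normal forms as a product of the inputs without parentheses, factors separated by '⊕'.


equal; both compose to y4 ⊕ y1 ⊕ y3 ⊕ y2 ⊕ y5 ⊕ y6


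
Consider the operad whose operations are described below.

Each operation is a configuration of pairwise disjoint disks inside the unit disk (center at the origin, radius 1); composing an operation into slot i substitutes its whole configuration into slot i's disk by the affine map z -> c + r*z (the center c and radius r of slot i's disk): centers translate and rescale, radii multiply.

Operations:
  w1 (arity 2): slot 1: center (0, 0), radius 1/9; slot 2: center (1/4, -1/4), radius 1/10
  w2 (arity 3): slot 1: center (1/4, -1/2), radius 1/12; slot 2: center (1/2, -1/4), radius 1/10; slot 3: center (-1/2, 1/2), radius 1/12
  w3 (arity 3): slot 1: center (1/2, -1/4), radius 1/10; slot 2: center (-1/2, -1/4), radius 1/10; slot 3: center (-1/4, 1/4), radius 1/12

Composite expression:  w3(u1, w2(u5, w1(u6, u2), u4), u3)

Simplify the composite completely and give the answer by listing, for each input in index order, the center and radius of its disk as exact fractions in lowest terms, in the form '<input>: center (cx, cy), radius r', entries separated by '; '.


u1: center (1/2, -1/4), radius 1/10; u2: center (-179/400, -111/400), radius 1/1000; u3: center (-1/4, 1/4), radius 1/12; u4: center (-11/20, -1/5), radius 1/120; u5: center (-19/40, -3/10), radius 1/120; u6: center (-9/20, -11/40), radius 1/900

Each u-disk chains the slot maps above it in w3; radii multiply.
input u1: applying the 1 nested substitution gives center (1/2, -1/4), radius 1/10
input u5: applying the 2 nested substitutions gives center (-19/40, -3/10), radius 1/120
input u6: applying the 3 nested substitutions gives center (-9/20, -11/40), radius 1/900
input u2: applying the 3 nested substitutions gives center (-179/400, -111/400), radius 1/1000
input u4: applying the 2 nested substitutions gives center (-11/20, -1/5), radius 1/120
input u3: applying the 1 nested substitution gives center (-1/4, 1/4), radius 1/12


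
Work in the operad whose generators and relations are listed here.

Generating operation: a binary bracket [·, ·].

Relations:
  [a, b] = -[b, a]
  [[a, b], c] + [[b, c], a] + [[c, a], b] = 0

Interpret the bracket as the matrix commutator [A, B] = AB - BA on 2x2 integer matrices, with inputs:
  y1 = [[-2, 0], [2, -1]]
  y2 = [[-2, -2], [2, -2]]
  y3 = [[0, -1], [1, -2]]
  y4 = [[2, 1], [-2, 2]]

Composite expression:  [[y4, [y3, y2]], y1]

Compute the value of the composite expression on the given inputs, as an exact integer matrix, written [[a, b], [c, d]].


[[0, 0], [48, 0]]


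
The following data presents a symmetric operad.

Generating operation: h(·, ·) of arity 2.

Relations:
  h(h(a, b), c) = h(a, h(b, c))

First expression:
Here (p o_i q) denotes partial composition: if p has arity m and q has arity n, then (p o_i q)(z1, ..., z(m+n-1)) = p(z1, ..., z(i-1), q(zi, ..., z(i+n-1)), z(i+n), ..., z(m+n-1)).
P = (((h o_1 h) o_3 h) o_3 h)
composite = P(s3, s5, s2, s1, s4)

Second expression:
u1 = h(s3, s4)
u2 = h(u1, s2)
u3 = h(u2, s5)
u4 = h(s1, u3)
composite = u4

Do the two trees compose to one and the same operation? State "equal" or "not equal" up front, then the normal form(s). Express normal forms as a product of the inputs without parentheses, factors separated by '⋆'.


The first expression reduces to s3 ⋆ s5 ⋆ s2 ⋆ s1 ⋆ s4
The second expression reduces to s1 ⋆ s3 ⋆ s4 ⋆ s2 ⋆ s5
Distinct normal forms: not equal.

not equal — first s3 ⋆ s5 ⋆ s2 ⋆ s1 ⋆ s4, second s1 ⋆ s3 ⋆ s4 ⋆ s2 ⋆ s5


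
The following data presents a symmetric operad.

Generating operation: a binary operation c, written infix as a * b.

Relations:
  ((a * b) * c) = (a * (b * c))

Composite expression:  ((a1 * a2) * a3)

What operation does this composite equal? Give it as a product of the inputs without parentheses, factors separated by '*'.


a1 * a2 * a3

All parenthesizations of c agree; list the a-inputs left to right.
(a1 * a2) reduces to a1 * a2
((a1 * a2) * a3) reduces to a1 * a2 * a3


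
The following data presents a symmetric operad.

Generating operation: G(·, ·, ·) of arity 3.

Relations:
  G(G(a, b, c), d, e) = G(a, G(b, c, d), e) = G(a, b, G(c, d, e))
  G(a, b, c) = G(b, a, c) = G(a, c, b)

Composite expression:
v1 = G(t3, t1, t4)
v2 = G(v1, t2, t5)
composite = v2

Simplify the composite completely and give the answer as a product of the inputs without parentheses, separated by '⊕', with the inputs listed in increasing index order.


Both nesting and order wash out for G; what remains is which t's occur.
G(t3, t1, t4) flattens to t3 ⊕ t1 ⊕ t4
G(G(t3, t1, t4), t2, t5) flattens to t3 ⊕ t1 ⊕ t4 ⊕ t2 ⊕ t5
commutativity sorts the factors: t1 ⊕ t2 ⊕ t3 ⊕ t4 ⊕ t5

t1 ⊕ t2 ⊕ t3 ⊕ t4 ⊕ t5


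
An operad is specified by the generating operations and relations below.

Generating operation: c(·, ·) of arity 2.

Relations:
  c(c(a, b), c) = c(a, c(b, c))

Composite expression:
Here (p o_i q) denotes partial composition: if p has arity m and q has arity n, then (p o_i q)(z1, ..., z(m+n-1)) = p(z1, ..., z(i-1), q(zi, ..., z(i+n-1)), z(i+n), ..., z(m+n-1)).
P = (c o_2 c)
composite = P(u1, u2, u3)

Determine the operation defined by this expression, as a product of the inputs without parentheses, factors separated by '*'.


u1 * u2 * u3

Every regrouping of c is equal, so read the u-inputs in written order.
c(u2, u3) reduces to u2 * u3
c(u1, c(u2, u3)) reduces to u1 * u2 * u3


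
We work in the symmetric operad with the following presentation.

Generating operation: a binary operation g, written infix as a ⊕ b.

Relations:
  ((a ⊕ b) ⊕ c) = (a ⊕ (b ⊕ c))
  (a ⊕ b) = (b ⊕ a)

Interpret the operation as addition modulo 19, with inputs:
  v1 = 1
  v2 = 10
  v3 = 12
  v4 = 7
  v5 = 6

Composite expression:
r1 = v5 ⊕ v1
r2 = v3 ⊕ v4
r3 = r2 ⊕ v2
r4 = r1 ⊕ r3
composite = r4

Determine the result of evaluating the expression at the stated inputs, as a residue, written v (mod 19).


17 (mod 19)


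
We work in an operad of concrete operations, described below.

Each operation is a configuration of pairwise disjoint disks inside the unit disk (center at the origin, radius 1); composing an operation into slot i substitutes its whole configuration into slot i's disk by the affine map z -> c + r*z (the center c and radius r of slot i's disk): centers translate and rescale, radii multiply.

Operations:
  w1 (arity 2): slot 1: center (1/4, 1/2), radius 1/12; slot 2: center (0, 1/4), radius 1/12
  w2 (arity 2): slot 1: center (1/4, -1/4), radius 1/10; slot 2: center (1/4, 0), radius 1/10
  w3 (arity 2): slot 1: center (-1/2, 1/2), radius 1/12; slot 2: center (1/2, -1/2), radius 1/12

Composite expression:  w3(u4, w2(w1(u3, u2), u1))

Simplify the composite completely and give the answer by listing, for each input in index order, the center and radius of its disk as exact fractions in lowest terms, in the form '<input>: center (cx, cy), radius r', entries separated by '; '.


u1: center (25/48, -1/2), radius 1/120; u2: center (25/48, -83/160), radius 1/1440; u3: center (251/480, -31/60), radius 1/1440; u4: center (-1/2, 1/2), radius 1/12

Affine substitution under w3: radii multiply and u-centers shift.
input u4: applying the 1 nested substitution gives center (-1/2, 1/2), radius 1/12
input u3: applying the 3 nested substitutions gives center (251/480, -31/60), radius 1/1440
input u2: applying the 3 nested substitutions gives center (25/48, -83/160), radius 1/1440
input u1: applying the 2 nested substitutions gives center (25/48, -1/2), radius 1/120


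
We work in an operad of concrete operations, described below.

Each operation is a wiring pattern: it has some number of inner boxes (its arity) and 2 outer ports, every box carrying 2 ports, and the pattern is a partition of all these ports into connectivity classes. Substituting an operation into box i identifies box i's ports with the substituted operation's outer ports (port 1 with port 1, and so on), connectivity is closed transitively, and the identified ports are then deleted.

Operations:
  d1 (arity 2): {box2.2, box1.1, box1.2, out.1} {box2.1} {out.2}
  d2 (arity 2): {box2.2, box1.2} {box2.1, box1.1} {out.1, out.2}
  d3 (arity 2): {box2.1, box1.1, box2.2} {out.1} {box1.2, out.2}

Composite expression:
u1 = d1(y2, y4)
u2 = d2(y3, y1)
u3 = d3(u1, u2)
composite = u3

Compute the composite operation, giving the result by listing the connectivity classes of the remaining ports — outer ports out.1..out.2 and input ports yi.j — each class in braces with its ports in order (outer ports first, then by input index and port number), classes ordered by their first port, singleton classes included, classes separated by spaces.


{out.1} {out.2} {y1.1, y3.1} {y1.2, y3.2} {y2.1, y2.2, y4.2} {y4.1}

Reachability decides: close wires over d3-identified ports.
through d1, on inputs (y2, y4): {out.1, y2.1, y2.2, y4.2} {out.2} {y4.1} (out.j = stage outer ports)
through d2, on inputs (y3, y1): {out.1, out.2} {y1.1, y3.1} {y1.2, y3.2} (out.j = stage outer ports)
through d3, on inputs (y2, y4, y3, y1): {out.1} {out.2} {y1.1, y3.1} {y1.2, y3.2} {y2.1, y2.2, y4.2} {y4.1} (out.j = stage outer ports)


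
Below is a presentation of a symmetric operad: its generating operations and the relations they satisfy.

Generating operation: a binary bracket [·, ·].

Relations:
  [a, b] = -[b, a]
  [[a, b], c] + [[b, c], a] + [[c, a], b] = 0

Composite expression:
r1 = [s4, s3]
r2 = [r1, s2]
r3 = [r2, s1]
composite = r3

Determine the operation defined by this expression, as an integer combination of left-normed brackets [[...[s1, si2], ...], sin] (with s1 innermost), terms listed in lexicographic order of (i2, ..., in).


-[[[s1, s2], s3], s4] + [[[s1, s2], s4], s3] + [[[s1, s3], s4], s2] - [[[s1, s4], s3], s2]

In the tensor algebra, words opening s1 carry the s1-anchored form.
Composite bracket: [[[s4, s3], s2], s1]
Each bracket splits as ab - ba, giving 8 signed words (2^3 = 8).
The s1-initial words carry the normal form:
  sign of s1s2s3s4 is -1, so it contributes -[[[s1, s2], s3], s4]
  sign of s1s2s4s3 is +1, so it contributes +[[[s1, s2], s4], s3]
  sign of s1s3s4s2 is +1, so it contributes +[[[s1, s3], s4], s2]
  sign of s1s4s3s2 is -1, so it contributes -[[[s1, s4], s3], s2]


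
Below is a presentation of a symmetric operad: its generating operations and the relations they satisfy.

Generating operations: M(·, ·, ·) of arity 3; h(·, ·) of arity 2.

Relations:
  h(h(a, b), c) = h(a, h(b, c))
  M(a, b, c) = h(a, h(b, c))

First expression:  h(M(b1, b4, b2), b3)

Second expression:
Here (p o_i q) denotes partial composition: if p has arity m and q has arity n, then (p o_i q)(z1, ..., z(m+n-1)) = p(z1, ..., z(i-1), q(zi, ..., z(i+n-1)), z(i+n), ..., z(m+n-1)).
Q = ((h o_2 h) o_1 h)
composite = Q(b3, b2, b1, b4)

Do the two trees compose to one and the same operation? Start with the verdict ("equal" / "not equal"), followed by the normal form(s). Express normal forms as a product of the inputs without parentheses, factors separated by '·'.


not equal; the first gives b1 · b4 · b2 · b3 and the second b3 · b2 · b1 · b4

The first expression, normalized: b1 · b4 · b2 · b3
The second expression, normalized: b3 · b2 · b1 · b4
They disagree, so not equal.


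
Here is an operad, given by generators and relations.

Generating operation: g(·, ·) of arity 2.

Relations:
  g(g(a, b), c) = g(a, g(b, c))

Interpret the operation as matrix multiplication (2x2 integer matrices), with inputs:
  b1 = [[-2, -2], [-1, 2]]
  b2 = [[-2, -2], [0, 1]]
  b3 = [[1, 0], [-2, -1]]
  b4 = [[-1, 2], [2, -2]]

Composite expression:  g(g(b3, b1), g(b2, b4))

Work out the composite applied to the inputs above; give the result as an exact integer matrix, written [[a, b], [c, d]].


[[0, 4], [-6, -4]]

g(b3, b1) = [[-2, -2], [5, 2]]
g(b2, b4) = [[-2, 0], [2, -2]]
g(g(b3, b1), g(b2, b4)) = [[0, 4], [-6, -4]]


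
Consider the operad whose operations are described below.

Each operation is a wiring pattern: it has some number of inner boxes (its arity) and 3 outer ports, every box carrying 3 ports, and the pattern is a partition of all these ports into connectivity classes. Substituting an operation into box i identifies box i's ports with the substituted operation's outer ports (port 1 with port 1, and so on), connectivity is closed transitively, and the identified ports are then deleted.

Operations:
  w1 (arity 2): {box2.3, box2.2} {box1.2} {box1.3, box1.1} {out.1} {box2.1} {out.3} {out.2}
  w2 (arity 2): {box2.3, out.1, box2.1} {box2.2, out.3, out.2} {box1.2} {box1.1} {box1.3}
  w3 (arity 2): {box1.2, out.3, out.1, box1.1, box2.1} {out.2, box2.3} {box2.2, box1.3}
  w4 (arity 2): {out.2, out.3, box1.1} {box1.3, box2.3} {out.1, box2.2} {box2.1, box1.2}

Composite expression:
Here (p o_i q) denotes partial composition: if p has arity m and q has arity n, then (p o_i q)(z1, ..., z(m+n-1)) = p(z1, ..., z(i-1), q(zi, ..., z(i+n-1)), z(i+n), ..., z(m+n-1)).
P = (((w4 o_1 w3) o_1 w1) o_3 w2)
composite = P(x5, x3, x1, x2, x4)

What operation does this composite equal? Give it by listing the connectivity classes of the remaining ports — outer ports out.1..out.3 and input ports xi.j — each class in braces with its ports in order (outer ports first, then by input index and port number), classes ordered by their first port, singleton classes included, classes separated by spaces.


{out.1, x4.2} {out.2, out.3, x2.1, x2.3, x4.3} {x1.1} {x1.2} {x1.3} {x2.2, x4.1} {x3.1} {x3.2, x3.3} {x5.1, x5.3} {x5.2}

Reachability decides: close wires over w4-identified ports.
stage w1: inputs (x5, x3), connectivity {out.1} {out.2} {out.3} {x3.1} {x3.2, x3.3} {x5.1, x5.3} {x5.2}, out.j its boundary
stage w2: inputs (x1, x2), connectivity {out.1, x2.1, x2.3} {out.2, out.3, x2.2} {x1.1} {x1.2} {x1.3}, out.j its boundary
stage w3: inputs (x5, x3, x1, x2), connectivity {out.1, out.3, x2.1, x2.3} {out.2, x2.2} {x1.1} {x1.2} {x1.3} {x3.1} {x3.2, x3.3} {x5.1, x5.3} {x5.2}, out.j its boundary
stage w4: inputs (x5, x3, x1, x2, x4), connectivity {out.1, x4.2} {out.2, out.3, x2.1, x2.3, x4.3} {x1.1} {x1.2} {x1.3} {x2.2, x4.1} {x3.1} {x3.2, x3.3} {x5.1, x5.3} {x5.2}, out.j its boundary


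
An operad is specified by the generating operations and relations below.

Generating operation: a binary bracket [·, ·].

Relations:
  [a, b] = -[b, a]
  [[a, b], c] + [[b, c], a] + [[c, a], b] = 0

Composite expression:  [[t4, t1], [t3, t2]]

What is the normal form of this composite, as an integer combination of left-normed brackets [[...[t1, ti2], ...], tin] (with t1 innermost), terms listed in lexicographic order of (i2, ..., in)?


[[[t1, t4], t2], t3] - [[[t1, t4], t3], t2]

Expand each bracket as ab - ba; the t1-initial words give the coefficients.
Composite bracket: [[t4, t1], [t3, t2]]
Each bracket splits as ab - ba, giving 8 signed words (2^3 = 8).
Words beginning with t1 determine it all:
  from t1t4t2t3, sign +1: term +[[[t1, t4], t2], t3]
  from t1t4t3t2, sign -1: term -[[[t1, t4], t3], t2]


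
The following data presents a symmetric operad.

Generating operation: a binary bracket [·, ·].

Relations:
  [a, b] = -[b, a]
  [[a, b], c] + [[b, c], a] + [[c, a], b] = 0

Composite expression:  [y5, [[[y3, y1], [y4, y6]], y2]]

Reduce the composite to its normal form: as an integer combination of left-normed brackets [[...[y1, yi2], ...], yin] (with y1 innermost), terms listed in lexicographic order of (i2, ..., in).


[[[[[y1, y3], y4], y6], y2], y5] - [[[[[y1, y3], y6], y4], y2], y5]

Skip Jacobi rewriting: expand, keep y1-initial words, read off terms.
Composite bracket: [y5, [[[y3, y1], [y4, y6]], y2]]
The bracket unfolds into 32 signed words via [a, b] = ab - ba (2^5 = 32).
Collect the words opening with y1:
  y1y3y4y6y2y5 (sign +1) contributes +[[[[[y1, y3], y4], y6], y2], y5]
  y1y3y6y4y2y5 (sign -1) contributes -[[[[[y1, y3], y6], y4], y2], y5]


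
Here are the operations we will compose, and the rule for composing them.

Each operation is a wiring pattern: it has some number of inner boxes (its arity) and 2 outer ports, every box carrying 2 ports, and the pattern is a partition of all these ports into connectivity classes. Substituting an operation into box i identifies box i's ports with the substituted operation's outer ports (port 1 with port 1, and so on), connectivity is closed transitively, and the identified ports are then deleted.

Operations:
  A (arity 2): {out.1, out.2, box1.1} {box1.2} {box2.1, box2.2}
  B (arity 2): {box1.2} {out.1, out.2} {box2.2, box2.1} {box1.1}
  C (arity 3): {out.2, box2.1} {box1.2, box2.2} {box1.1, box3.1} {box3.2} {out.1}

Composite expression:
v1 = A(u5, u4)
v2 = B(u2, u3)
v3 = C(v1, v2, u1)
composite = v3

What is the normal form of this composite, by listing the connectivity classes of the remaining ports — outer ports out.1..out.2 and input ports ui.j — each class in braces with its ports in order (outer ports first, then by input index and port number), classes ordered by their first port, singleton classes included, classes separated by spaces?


{out.1} {out.2, u1.1, u5.1} {u1.2} {u2.1} {u2.2} {u3.1, u3.2} {u4.1, u4.2} {u5.2}

Reachability decides: close wires over C-identified ports.
A over (u5, u4) gives {out.1, out.2, u5.1} {u4.1, u4.2} {u5.2}, out.j being that stage's outer ports
B over (u2, u3) gives {out.1, out.2} {u2.1} {u2.2} {u3.1, u3.2}, out.j being that stage's outer ports
C over (u5, u4, u2, u3, u1) gives {out.1} {out.2, u1.1, u5.1} {u1.2} {u2.1} {u2.2} {u3.1, u3.2} {u4.1, u4.2} {u5.2}, out.j being that stage's outer ports


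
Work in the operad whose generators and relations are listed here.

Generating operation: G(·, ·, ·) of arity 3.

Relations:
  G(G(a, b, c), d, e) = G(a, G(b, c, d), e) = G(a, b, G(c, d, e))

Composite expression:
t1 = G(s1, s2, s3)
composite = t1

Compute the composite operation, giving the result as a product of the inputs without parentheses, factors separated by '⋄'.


s1 ⋄ s2 ⋄ s3

Under associativity of G, the answer is the s's in reading order.
G(s1, s2, s3) collapses to s1 ⋄ s2 ⋄ s3


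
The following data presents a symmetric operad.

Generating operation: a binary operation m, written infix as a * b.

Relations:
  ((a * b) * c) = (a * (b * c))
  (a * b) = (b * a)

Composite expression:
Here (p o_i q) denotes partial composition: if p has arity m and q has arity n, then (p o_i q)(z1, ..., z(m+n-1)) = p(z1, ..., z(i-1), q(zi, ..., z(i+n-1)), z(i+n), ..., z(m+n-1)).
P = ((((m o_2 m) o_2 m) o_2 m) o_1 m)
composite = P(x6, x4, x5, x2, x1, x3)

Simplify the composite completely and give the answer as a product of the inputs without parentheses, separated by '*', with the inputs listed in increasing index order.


x1 * x2 * x3 * x4 * x5 * x6

Both nesting and order wash out for m; what remains is which x's occur.
(x6 * x4) spells out as x6 * x4
(x5 * x2) spells out as x5 * x2
((x5 * x2) * x1) spells out as x5 * x2 * x1
(((x5 * x2) * x1) * x3) spells out as x5 * x2 * x1 * x3
((x6 * x4) * (((x5 * x2) * x1) * x3)) spells out as x6 * x4 * x5 * x2 * x1 * x3
rearranged into index order: x1 * x2 * x3 * x4 * x5 * x6


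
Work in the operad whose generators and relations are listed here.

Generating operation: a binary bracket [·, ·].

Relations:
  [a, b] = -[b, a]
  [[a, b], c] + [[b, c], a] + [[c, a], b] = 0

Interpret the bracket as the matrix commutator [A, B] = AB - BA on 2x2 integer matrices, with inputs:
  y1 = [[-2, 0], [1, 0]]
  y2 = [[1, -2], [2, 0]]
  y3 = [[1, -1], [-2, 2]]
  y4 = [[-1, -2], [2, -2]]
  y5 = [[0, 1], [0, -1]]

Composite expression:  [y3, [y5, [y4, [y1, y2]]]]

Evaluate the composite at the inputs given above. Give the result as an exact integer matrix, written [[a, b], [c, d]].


[[99, -42], [-15, -99]]

[y1, y2] = [[2, 4], [5, -2]]
[y4, [y1, y2]] = [[-18, 12], [3, 18]]
[y5, [y4, [y1, y2]]] = [[3, 48], [-3, -3]]
[y3, [y5, [y4, [y1, y2]]]] = [[99, -42], [-15, -99]]


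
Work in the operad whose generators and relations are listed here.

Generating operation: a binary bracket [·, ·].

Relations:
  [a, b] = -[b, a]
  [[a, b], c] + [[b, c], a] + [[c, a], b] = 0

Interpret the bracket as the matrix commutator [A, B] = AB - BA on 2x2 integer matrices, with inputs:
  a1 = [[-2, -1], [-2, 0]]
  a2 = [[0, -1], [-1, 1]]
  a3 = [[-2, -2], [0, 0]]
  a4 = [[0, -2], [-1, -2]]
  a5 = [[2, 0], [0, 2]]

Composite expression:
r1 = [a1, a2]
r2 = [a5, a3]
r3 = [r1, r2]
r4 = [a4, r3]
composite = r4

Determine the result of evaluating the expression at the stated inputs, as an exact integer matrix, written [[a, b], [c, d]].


[[0, 0], [0, 0]]


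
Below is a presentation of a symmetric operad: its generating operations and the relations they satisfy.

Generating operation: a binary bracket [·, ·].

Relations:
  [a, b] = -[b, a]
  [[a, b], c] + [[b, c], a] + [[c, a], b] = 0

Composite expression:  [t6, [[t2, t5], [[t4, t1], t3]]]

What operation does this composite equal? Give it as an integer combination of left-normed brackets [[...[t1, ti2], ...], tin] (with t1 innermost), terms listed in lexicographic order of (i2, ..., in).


-[[[[[t1, t4], t3], t2], t5], t6] + [[[[[t1, t4], t3], t5], t2], t6]


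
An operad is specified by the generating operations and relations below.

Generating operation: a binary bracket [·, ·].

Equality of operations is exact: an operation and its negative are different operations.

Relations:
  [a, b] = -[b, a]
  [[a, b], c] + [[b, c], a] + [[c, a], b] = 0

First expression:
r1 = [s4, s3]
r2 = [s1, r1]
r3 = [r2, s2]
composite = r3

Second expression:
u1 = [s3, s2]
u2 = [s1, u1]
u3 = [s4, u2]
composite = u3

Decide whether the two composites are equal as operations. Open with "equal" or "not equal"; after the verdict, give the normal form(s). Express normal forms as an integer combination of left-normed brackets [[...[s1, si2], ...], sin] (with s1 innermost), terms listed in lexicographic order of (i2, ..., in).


The first composite normalizes to -[[[s1, s3], s4], s2] + [[[s1, s4], s3], s2]
The second composite normalizes to [[[s1, s2], s3], s4] - [[[s1, s3], s2], s4]
The normal forms differ: not equal.

not equal — first -[[[s1, s3], s4], s2] + [[[s1, s4], s3], s2], second [[[s1, s2], s3], s4] - [[[s1, s3], s2], s4]


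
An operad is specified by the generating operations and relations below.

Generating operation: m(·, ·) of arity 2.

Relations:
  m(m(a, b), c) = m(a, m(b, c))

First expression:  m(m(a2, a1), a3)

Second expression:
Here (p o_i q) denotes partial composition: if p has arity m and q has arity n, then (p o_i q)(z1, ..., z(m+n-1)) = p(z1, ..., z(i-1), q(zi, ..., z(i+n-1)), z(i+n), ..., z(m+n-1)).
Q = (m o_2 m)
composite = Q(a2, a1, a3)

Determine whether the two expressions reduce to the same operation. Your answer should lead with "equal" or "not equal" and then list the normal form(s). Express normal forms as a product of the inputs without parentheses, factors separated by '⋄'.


The first expression reduces to a2 ⋄ a1 ⋄ a3
The second expression reduces to a2 ⋄ a1 ⋄ a3
The forms coincide; equal.

equal; the common form is a2 ⋄ a1 ⋄ a3


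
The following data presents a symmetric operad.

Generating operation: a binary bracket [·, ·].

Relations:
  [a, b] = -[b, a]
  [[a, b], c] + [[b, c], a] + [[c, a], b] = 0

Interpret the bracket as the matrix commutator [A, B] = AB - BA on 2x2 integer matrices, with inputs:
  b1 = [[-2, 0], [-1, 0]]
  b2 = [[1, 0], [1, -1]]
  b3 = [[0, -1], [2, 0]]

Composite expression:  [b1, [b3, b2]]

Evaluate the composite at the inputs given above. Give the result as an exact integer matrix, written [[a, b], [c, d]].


[b3, b2] = [[-1, 2], [4, 1]]
[b1, [b3, b2]] = [[2, -4], [10, -2]]

[[2, -4], [10, -2]]


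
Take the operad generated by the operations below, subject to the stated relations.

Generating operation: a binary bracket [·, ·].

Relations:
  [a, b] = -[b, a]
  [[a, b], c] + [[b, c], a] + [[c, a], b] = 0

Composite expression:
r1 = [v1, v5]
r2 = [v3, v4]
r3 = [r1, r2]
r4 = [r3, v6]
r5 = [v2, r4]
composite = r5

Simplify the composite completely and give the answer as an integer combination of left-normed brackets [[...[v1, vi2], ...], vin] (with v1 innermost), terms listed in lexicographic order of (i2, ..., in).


-[[[[[v1, v5], v3], v4], v6], v2] + [[[[[v1, v5], v4], v3], v6], v2]

In the tensor algebra, words opening v1 carry the v1-anchored form.
Composite bracket: [v2, [[[v1, v5], [v3, v4]], v6]]
Applying ab - ba throughout gives 32 signed words (2^5 = 32).
Keep just the words that open with v1:
  from v1v5v3v4v6v2, sign -1: term -[[[[[v1, v5], v3], v4], v6], v2]
  from v1v5v4v3v6v2, sign +1: term +[[[[[v1, v5], v4], v3], v6], v2]


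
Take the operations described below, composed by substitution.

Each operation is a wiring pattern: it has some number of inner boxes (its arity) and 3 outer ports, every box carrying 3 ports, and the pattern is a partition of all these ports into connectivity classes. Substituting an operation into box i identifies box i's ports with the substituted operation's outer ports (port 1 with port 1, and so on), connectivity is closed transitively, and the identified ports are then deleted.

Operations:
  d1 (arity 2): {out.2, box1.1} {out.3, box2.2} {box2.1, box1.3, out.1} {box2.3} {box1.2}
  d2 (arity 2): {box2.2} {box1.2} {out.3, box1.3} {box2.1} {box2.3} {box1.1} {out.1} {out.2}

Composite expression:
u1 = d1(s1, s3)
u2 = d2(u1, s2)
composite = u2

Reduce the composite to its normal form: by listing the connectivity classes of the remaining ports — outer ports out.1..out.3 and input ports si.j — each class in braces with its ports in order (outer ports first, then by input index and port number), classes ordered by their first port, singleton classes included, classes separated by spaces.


Two ports join when wires chain via d2-identified ports.
through d1, on inputs (s1, s3): {out.1, s1.3, s3.1} {out.2, s1.1} {out.3, s3.2} {s1.2} {s3.3} (out.j = stage outer ports)
through d2, on inputs (s1, s3, s2): {out.1} {out.2} {out.3, s3.2} {s1.1} {s1.2} {s1.3, s3.1} {s2.1} {s2.2} {s2.3} {s3.3} (out.j = stage outer ports)

{out.1} {out.2} {out.3, s3.2} {s1.1} {s1.2} {s1.3, s3.1} {s2.1} {s2.2} {s2.3} {s3.3}


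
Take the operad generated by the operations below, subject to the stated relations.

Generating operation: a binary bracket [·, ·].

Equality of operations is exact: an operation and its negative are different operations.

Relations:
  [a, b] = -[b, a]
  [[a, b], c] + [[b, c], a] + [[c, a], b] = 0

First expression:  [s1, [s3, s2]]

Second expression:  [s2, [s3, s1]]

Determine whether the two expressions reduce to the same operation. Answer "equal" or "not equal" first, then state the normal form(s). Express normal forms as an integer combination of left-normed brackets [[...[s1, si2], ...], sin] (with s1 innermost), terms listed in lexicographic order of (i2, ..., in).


not equal: they reduce to -[[s1, s2], s3] + [[s1, s3], s2] and [[s1, s3], s2]


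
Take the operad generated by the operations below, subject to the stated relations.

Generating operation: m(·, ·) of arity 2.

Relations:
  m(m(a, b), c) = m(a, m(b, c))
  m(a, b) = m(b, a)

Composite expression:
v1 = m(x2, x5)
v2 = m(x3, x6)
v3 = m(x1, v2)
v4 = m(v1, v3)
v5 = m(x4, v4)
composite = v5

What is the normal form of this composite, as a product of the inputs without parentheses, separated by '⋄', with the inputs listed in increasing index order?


x1 ⋄ x2 ⋄ x3 ⋄ x4 ⋄ x5 ⋄ x6

Shape and order are irrelevant to m; the x-input set decides.
m(x2, x5) reduces to x2 ⋄ x5
m(x3, x6) reduces to x3 ⋄ x6
m(x1, m(x3, x6)) reduces to x1 ⋄ x3 ⋄ x6
m(m(x2, x5), m(x1, m(x3, x6))) reduces to x2 ⋄ x5 ⋄ x1 ⋄ x3 ⋄ x6
m(x4, m(m(x2, x5), m(x1, m(x3, x6)))) reduces to x4 ⋄ x2 ⋄ x5 ⋄ x1 ⋄ x3 ⋄ x6
commutativity sorts the factors: x1 ⋄ x2 ⋄ x3 ⋄ x4 ⋄ x5 ⋄ x6


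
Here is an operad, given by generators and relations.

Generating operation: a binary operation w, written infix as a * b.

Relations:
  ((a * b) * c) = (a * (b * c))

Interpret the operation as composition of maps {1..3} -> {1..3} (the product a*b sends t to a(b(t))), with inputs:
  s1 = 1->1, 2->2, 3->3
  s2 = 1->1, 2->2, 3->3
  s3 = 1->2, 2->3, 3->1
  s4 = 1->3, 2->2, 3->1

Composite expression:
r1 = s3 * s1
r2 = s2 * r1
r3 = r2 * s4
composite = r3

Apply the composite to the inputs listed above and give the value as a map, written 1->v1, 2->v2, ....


1->1, 2->3, 3->2

(s3 * s1) = 1->2, 2->3, 3->1
(s2 * (s3 * s1)) = 1->2, 2->3, 3->1
((s2 * (s3 * s1)) * s4) = 1->1, 2->3, 3->2


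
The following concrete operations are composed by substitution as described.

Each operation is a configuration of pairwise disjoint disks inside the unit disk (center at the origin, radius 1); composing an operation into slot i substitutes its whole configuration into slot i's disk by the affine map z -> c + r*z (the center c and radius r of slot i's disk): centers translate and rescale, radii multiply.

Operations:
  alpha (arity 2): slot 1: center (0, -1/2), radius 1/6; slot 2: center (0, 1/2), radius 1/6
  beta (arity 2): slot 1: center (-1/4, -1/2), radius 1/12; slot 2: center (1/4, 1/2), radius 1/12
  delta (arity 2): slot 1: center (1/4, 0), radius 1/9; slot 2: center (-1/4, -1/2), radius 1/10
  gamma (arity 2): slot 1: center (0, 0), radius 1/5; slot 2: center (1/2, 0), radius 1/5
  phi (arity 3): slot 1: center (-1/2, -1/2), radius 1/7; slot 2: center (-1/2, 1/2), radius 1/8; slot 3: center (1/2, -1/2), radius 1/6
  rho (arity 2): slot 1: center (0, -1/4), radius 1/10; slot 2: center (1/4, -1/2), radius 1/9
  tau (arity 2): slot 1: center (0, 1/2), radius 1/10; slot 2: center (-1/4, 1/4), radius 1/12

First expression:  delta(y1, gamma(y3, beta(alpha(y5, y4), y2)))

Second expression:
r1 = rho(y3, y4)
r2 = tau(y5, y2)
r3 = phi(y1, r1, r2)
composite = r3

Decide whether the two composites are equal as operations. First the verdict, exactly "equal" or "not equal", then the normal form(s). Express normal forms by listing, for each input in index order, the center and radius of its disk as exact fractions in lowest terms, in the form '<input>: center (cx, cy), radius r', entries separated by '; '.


not equal — first y1: center (1/4, 0), radius 1/9; y2: center (-39/200, -49/100), radius 1/600; y3: center (-1/4, -1/2), radius 1/50; y4: center (-41/200, -611/1200), radius 1/3600; y5: center (-41/200, -613/1200), radius 1/3600, second y1: center (-1/2, -1/2), radius 1/7; y2: center (11/24, -11/24), radius 1/72; y3: center (-1/2, 15/32), radius 1/80; y4: center (-15/32, 7/16), radius 1/72; y5: center (1/2, -5/12), radius 1/60

The first composite normalizes to y1: center (1/4, 0), radius 1/9; y2: center (-39/200, -49/100), radius 1/600; y3: center (-1/4, -1/2), radius 1/50; y4: center (-41/200, -611/1200), radius 1/3600; y5: center (-41/200, -613/1200), radius 1/3600
The second composite normalizes to y1: center (-1/2, -1/2), radius 1/7; y2: center (11/24, -11/24), radius 1/72; y3: center (-1/2, 15/32), radius 1/80; y4: center (-15/32, 7/16), radius 1/72; y5: center (1/2, -5/12), radius 1/60
Different reductions; not equal.


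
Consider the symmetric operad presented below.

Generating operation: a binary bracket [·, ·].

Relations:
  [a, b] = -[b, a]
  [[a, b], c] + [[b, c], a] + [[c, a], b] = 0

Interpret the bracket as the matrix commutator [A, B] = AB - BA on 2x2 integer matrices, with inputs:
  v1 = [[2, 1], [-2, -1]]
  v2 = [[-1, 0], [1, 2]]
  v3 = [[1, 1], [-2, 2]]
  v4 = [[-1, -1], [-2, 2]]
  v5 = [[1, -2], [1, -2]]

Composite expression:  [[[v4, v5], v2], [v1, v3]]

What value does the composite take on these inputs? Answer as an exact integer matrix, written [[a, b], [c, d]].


[[140, 72], [-144, -140]]

[v4, v5] = [[-5, 9], [-3, 5]]
[[v4, v5], v2] = [[9, 27], [19, -9]]
[v1, v3] = [[0, 4], [8, 0]]
[[[v4, v5], v2], [v1, v3]] = [[140, 72], [-144, -140]]


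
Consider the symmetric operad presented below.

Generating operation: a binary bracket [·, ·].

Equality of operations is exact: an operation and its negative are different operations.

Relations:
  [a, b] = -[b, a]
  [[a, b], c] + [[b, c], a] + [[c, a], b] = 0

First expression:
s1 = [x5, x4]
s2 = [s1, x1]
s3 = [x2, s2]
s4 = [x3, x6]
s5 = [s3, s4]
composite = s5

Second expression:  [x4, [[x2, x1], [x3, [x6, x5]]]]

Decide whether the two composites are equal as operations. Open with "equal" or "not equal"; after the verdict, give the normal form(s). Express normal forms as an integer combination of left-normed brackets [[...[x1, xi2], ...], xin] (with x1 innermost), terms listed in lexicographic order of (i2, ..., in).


not equal: they reduce to -[[[[[x1, x4], x5], x2], x3], x6] + [[[[[x1, x4], x5], x2], x6], x3] + [[[[[x1, x5], x4], x2], x3], x6] - [[[[[x1, x5], x4], x2], x6], x3] and -[[[[[x1, x2], x3], x5], x6], x4] + [[[[[x1, x2], x3], x6], x5], x4] + [[[[[x1, x2], x5], x6], x3], x4] - [[[[[x1, x2], x6], x5], x3], x4]

Normal form of the first expression: -[[[[[x1, x4], x5], x2], x3], x6] + [[[[[x1, x4], x5], x2], x6], x3] + [[[[[x1, x5], x4], x2], x3], x6] - [[[[[x1, x5], x4], x2], x6], x3]
Normal form of the second expression: -[[[[[x1, x2], x3], x5], x6], x4] + [[[[[x1, x2], x3], x6], x5], x4] + [[[[[x1, x2], x5], x6], x3], x4] - [[[[[x1, x2], x6], x5], x3], x4]
The forms do not match — not equal.


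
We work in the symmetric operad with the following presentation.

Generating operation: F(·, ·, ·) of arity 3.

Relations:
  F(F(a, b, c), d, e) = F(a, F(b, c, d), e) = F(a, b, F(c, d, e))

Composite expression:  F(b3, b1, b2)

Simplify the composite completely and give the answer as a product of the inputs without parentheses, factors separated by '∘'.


b3 ∘ b1 ∘ b2

The F-tree's shape is irrelevant; the b-reading-order decides.
F(b3, b1, b2) unparenthesizes to b3 ∘ b1 ∘ b2


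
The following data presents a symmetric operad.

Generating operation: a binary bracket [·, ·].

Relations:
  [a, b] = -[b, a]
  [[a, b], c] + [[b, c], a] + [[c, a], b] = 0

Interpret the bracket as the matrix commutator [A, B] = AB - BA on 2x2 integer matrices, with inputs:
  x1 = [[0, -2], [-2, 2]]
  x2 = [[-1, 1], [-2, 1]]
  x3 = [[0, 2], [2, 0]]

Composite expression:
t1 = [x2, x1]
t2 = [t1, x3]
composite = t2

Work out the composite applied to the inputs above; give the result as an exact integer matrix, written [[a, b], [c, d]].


[[12, -24], [24, -12]]

[x2, x1] = [[-6, 6], [0, 6]]
[[x2, x1], x3] = [[12, -24], [24, -12]]


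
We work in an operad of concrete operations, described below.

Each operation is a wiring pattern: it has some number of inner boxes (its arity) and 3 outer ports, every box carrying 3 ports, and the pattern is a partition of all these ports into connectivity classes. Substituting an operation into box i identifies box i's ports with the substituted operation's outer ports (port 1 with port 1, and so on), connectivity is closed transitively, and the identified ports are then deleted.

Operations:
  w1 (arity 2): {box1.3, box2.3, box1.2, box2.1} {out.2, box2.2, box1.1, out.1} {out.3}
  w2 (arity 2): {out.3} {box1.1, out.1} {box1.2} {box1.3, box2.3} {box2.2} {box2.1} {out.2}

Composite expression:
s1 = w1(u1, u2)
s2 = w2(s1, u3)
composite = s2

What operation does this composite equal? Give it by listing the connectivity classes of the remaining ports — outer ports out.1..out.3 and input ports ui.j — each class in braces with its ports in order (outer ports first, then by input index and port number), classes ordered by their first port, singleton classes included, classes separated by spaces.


{out.1, u1.1, u2.2} {out.2} {out.3} {u1.2, u1.3, u2.1, u2.3} {u3.1} {u3.2} {u3.3}

Reachability decides: close wires over w2-identified ports.
composing w1 on (u1, u2), with out.j its own outer ports: {out.1, out.2, u1.1, u2.2} {out.3} {u1.2, u1.3, u2.1, u2.3}
composing w2 on (u1, u2, u3), with out.j its own outer ports: {out.1, u1.1, u2.2} {out.2} {out.3} {u1.2, u1.3, u2.1, u2.3} {u3.1} {u3.2} {u3.3}


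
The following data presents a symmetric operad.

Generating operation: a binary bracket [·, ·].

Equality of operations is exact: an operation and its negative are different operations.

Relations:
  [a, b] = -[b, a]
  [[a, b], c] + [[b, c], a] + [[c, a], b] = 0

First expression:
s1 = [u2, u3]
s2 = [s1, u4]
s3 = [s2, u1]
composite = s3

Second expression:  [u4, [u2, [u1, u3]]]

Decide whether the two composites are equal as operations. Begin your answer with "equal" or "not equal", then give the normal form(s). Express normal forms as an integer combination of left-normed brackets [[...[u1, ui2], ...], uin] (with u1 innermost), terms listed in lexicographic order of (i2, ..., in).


not equal; first: -[[[u1, u2], u3], u4] + [[[u1, u3], u2], u4] + [[[u1, u4], u2], u3] - [[[u1, u4], u3], u2]; second: [[[u1, u3], u2], u4]

In normal form, the first expression is -[[[u1, u2], u3], u4] + [[[u1, u3], u2], u4] + [[[u1, u4], u2], u3] - [[[u1, u4], u3], u2]
In normal form, the second expression is [[[u1, u3], u2], u4]
Different reductions; not equal.


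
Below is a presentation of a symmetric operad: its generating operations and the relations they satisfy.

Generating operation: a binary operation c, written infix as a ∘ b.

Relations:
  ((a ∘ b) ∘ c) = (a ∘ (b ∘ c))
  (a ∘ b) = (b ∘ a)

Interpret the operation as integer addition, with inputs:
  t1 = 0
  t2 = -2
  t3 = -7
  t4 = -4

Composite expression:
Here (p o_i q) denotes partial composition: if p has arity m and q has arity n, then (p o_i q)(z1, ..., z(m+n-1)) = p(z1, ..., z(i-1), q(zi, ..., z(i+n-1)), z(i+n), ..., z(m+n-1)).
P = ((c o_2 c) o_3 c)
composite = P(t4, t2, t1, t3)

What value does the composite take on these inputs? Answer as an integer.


-13


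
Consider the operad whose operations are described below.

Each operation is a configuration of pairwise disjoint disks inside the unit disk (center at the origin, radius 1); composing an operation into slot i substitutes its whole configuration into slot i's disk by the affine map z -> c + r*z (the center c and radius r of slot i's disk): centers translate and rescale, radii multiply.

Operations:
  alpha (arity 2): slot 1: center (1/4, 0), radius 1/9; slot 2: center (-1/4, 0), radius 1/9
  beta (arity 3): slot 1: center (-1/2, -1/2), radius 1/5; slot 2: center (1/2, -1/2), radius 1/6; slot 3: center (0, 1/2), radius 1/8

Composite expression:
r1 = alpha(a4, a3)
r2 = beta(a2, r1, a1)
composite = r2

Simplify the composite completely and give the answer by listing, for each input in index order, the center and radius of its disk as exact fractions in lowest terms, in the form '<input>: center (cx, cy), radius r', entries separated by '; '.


a1: center (0, 1/2), radius 1/8; a2: center (-1/2, -1/2), radius 1/5; a3: center (11/24, -1/2), radius 1/54; a4: center (13/24, -1/2), radius 1/54

Below beta, radii multiply path by path; the a-disk centers shift.
for a2, the 1-step affine chain lands on center (-1/2, -1/2), radius 1/5
for a4, the 2-step affine chain lands on center (13/24, -1/2), radius 1/54
for a3, the 2-step affine chain lands on center (11/24, -1/2), radius 1/54
for a1, the 1-step affine chain lands on center (0, 1/2), radius 1/8
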